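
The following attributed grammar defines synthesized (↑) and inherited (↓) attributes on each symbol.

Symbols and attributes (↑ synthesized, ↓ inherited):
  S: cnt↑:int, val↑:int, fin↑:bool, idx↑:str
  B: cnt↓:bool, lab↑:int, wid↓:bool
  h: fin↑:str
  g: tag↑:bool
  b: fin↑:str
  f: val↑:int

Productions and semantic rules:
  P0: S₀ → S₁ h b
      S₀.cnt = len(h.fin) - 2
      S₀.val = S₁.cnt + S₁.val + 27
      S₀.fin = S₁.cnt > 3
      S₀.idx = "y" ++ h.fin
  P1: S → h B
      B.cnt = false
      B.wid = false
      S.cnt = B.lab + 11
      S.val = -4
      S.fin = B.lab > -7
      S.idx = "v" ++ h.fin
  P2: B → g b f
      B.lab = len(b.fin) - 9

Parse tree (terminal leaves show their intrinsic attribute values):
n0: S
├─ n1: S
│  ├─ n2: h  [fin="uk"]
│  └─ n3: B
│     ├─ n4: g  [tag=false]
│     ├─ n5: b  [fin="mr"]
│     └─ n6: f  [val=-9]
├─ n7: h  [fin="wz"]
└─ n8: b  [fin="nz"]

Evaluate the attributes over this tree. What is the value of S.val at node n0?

27

1. n2.fin = "uk"  [terminal]
2. n3.cnt = false  [false]
3. n3.wid = false  [false]
4. n4.tag = false  [terminal]
5. n5.fin = "mr"  [terminal]
6. n6.val = -9  [terminal]
7. n3.lab = -7  [len(b.fin) - 9]
8. n1.cnt = 4  [B.lab + 11]
9. n1.val = -4  [-4]
10. n1.fin = false  [B.lab > -7]
11. n1.idx = "vuk"  ["v" ++ h.fin]
12. n7.fin = "wz"  [terminal]
13. n8.fin = "nz"  [terminal]
14. n0.cnt = 0  [len(h.fin) - 2]
15. n0.val = 27  [S₁.cnt + S₁.val + 27]
16. n0.fin = true  [S₁.cnt > 3]
17. n0.idx = "ywz"  ["y" ++ h.fin]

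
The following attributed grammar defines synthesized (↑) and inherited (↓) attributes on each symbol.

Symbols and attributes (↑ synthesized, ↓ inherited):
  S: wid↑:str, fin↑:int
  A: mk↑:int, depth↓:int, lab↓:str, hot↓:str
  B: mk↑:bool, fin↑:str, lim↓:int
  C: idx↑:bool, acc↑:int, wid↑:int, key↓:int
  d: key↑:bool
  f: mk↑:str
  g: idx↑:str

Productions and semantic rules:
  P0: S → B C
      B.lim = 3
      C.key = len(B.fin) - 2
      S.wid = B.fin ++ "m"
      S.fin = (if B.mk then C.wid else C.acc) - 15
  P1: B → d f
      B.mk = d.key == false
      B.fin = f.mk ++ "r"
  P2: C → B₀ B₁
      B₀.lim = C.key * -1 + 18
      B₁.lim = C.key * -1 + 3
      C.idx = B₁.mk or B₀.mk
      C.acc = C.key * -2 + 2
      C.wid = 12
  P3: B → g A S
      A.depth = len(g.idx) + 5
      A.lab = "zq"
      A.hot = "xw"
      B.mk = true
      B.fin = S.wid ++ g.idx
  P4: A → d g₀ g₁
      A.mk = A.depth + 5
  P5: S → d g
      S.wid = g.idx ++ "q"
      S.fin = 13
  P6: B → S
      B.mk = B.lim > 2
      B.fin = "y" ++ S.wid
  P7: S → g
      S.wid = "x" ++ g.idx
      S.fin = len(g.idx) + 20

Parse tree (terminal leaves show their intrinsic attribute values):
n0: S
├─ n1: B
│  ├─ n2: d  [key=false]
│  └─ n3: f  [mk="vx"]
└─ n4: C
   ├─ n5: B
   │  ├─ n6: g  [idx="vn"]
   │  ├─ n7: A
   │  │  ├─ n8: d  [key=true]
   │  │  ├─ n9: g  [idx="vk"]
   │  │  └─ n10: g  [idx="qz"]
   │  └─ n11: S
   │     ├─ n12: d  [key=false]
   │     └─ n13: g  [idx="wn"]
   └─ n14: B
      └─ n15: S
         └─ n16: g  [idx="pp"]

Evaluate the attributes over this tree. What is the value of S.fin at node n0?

1. n1.lim = 3  [3]
2. n2.key = false  [terminal]
3. n3.mk = "vx"  [terminal]
4. n1.mk = true  [d.key == false]
5. n1.fin = "vxr"  [f.mk ++ "r"]
6. n4.key = 1  [len(B.fin) - 2]
7. n5.lim = 17  [C.key * -1 + 18]
8. n6.idx = "vn"  [terminal]
9. n7.depth = 7  [len(g.idx) + 5]
10. n7.lab = "zq"  ["zq"]
11. n7.hot = "xw"  ["xw"]
12. n8.key = true  [terminal]
13. n9.idx = "vk"  [terminal]
14. n10.idx = "qz"  [terminal]
15. n7.mk = 12  [A.depth + 5]
16. n12.key = false  [terminal]
17. n13.idx = "wn"  [terminal]
18. n11.wid = "wnq"  [g.idx ++ "q"]
19. n11.fin = 13  [13]
20. n5.mk = true  [true]
21. n5.fin = "wnqvn"  [S.wid ++ g.idx]
22. n14.lim = 2  [C.key * -1 + 3]
23. n16.idx = "pp"  [terminal]
24. n15.wid = "xpp"  ["x" ++ g.idx]
25. n15.fin = 22  [len(g.idx) + 20]
26. n14.mk = false  [B.lim > 2]
27. n14.fin = "yxpp"  ["y" ++ S.wid]
28. n4.idx = true  [B₁.mk or B₀.mk]
29. n4.acc = 0  [C.key * -2 + 2]
30. n4.wid = 12  [12]
31. n0.wid = "vxrm"  [B.fin ++ "m"]
32. n0.fin = -3  [(if B.mk then C.wid else C.acc) - 15]

-3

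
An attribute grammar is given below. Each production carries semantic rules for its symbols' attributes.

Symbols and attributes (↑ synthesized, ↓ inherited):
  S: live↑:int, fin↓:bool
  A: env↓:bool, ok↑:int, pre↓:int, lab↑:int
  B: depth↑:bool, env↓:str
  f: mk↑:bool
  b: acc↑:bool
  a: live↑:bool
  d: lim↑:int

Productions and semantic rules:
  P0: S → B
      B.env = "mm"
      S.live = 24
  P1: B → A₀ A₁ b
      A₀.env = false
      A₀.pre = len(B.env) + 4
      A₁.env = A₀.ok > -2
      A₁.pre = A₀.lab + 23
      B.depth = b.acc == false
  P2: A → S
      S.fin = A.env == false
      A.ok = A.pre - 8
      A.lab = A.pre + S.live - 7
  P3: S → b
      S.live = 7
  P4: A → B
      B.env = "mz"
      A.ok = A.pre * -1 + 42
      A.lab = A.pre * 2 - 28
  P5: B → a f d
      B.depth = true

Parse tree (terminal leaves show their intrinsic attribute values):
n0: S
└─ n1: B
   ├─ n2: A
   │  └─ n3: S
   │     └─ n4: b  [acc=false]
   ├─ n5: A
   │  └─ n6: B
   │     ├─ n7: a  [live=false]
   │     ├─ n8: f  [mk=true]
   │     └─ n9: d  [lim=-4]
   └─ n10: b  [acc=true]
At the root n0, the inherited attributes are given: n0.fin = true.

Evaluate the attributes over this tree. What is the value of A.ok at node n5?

13

1. n0.fin = true  [given at root]
2. n1.env = "mm"  ["mm"]
3. n2.env = false  [false]
4. n2.pre = 6  [len(B.env) + 4]
5. n3.fin = true  [A.env == false]
6. n4.acc = false  [terminal]
7. n3.live = 7  [7]
8. n2.ok = -2  [A.pre - 8]
9. n2.lab = 6  [A.pre + S.live - 7]
10. n5.env = false  [A₀.ok > -2]
11. n5.pre = 29  [A₀.lab + 23]
12. n6.env = "mz"  ["mz"]
13. n7.live = false  [terminal]
14. n8.mk = true  [terminal]
15. n9.lim = -4  [terminal]
16. n6.depth = true  [true]
17. n5.ok = 13  [A.pre * -1 + 42]
18. n5.lab = 30  [A.pre * 2 - 28]
19. n10.acc = true  [terminal]
20. n1.depth = false  [b.acc == false]
21. n0.live = 24  [24]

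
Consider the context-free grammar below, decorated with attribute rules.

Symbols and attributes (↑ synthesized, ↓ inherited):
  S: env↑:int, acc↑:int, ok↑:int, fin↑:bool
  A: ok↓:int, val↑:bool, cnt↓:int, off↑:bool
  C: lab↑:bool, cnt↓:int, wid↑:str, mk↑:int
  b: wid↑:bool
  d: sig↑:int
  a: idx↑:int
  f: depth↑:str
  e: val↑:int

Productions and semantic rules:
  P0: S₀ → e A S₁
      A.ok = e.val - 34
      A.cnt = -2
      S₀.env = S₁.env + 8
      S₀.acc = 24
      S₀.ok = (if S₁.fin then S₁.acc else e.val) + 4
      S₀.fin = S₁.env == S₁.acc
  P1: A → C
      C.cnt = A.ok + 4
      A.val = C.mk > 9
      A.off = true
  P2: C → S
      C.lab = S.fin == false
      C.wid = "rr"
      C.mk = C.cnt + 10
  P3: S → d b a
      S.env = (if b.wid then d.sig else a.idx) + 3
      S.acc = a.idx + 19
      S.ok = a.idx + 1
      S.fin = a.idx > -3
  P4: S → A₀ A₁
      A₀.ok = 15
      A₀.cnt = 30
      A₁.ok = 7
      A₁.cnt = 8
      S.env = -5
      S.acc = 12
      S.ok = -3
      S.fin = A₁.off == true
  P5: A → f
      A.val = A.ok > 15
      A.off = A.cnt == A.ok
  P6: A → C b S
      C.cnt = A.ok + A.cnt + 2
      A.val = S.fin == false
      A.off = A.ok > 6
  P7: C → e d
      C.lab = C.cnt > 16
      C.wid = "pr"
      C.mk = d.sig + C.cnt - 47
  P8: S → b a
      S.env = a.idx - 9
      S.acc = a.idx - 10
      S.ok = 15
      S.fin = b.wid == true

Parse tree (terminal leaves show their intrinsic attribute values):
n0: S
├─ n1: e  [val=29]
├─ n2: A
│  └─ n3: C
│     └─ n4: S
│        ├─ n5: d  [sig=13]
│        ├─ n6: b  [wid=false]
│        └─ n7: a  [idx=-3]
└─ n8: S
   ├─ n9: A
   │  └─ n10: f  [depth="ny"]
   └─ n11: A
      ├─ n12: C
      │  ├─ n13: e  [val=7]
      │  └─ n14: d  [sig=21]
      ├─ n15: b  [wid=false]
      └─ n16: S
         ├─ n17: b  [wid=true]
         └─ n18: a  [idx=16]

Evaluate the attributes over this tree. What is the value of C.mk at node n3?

9

1. n1.val = 29  [terminal]
2. n2.ok = -5  [e.val - 34]
3. n2.cnt = -2  [-2]
4. n3.cnt = -1  [A.ok + 4]
5. n5.sig = 13  [terminal]
6. n6.wid = false  [terminal]
7. n7.idx = -3  [terminal]
8. n4.env = 0  [(if b.wid then d.sig else a.idx) + 3]
9. n4.acc = 16  [a.idx + 19]
10. n4.ok = -2  [a.idx + 1]
11. n4.fin = false  [a.idx > -3]
12. n3.lab = true  [S.fin == false]
13. n3.wid = "rr"  ["rr"]
14. n3.mk = 9  [C.cnt + 10]
15. n2.val = false  [C.mk > 9]
16. n2.off = true  [true]
17. n9.ok = 15  [15]
18. n9.cnt = 30  [30]
19. n10.depth = "ny"  [terminal]
20. n9.val = false  [A.ok > 15]
21. n9.off = false  [A.cnt == A.ok]
22. n11.ok = 7  [7]
23. n11.cnt = 8  [8]
24. n12.cnt = 17  [A.ok + A.cnt + 2]
25. n13.val = 7  [terminal]
26. n14.sig = 21  [terminal]
27. n12.lab = true  [C.cnt > 16]
28. n12.wid = "pr"  ["pr"]
29. n12.mk = -9  [d.sig + C.cnt - 47]
30. n15.wid = false  [terminal]
31. n17.wid = true  [terminal]
32. n18.idx = 16  [terminal]
33. n16.env = 7  [a.idx - 9]
34. n16.acc = 6  [a.idx - 10]
35. n16.ok = 15  [15]
36. n16.fin = true  [b.wid == true]
37. n11.val = false  [S.fin == false]
38. n11.off = true  [A.ok > 6]
39. n8.env = -5  [-5]
40. n8.acc = 12  [12]
41. n8.ok = -3  [-3]
42. n8.fin = true  [A₁.off == true]
43. n0.env = 3  [S₁.env + 8]
44. n0.acc = 24  [24]
45. n0.ok = 16  [(if S₁.fin then S₁.acc else e.val) + 4]
46. n0.fin = false  [S₁.env == S₁.acc]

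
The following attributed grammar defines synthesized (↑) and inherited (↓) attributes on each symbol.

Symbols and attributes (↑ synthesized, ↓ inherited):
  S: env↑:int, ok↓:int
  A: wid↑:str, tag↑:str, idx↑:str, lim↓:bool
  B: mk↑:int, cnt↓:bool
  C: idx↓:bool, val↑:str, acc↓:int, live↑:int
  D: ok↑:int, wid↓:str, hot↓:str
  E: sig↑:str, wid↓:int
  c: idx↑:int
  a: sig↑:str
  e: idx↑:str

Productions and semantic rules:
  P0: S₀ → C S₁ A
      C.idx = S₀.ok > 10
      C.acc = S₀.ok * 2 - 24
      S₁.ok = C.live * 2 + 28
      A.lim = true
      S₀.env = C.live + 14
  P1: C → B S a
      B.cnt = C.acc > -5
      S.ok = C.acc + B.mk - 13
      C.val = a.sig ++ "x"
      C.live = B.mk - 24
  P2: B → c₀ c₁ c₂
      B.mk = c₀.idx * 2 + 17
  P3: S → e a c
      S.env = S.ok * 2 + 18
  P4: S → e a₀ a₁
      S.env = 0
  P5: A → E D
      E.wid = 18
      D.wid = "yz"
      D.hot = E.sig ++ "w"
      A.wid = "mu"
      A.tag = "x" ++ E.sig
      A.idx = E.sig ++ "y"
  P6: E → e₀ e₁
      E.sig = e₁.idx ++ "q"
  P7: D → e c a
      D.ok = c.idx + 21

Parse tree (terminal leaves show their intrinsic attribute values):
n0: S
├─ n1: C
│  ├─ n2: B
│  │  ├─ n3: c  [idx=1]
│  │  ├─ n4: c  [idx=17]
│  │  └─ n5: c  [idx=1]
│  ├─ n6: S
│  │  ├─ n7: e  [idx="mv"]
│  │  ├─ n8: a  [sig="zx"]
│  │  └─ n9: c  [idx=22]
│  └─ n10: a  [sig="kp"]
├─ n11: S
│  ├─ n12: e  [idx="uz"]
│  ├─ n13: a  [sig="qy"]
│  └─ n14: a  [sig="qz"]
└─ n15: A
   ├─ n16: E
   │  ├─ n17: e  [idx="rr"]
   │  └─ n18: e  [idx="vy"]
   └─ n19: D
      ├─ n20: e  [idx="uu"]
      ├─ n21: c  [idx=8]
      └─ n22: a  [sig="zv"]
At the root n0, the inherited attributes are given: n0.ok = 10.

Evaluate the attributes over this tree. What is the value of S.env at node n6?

1. n0.ok = 10  [given at root]
2. n1.idx = false  [S₀.ok > 10]
3. n1.acc = -4  [S₀.ok * 2 - 24]
4. n2.cnt = true  [C.acc > -5]
5. n3.idx = 1  [terminal]
6. n4.idx = 17  [terminal]
7. n5.idx = 1  [terminal]
8. n2.mk = 19  [c₀.idx * 2 + 17]
9. n6.ok = 2  [C.acc + B.mk - 13]
10. n7.idx = "mv"  [terminal]
11. n8.sig = "zx"  [terminal]
12. n9.idx = 22  [terminal]
13. n6.env = 22  [S.ok * 2 + 18]
14. n10.sig = "kp"  [terminal]
15. n1.val = "kpx"  [a.sig ++ "x"]
16. n1.live = -5  [B.mk - 24]
17. n11.ok = 18  [C.live * 2 + 28]
18. n12.idx = "uz"  [terminal]
19. n13.sig = "qy"  [terminal]
20. n14.sig = "qz"  [terminal]
21. n11.env = 0  [0]
22. n15.lim = true  [true]
23. n16.wid = 18  [18]
24. n17.idx = "rr"  [terminal]
25. n18.idx = "vy"  [terminal]
26. n16.sig = "vyq"  [e₁.idx ++ "q"]
27. n19.wid = "yz"  ["yz"]
28. n19.hot = "vyqw"  [E.sig ++ "w"]
29. n20.idx = "uu"  [terminal]
30. n21.idx = 8  [terminal]
31. n22.sig = "zv"  [terminal]
32. n19.ok = 29  [c.idx + 21]
33. n15.wid = "mu"  ["mu"]
34. n15.tag = "xvyq"  ["x" ++ E.sig]
35. n15.idx = "vyqy"  [E.sig ++ "y"]
36. n0.env = 9  [C.live + 14]

22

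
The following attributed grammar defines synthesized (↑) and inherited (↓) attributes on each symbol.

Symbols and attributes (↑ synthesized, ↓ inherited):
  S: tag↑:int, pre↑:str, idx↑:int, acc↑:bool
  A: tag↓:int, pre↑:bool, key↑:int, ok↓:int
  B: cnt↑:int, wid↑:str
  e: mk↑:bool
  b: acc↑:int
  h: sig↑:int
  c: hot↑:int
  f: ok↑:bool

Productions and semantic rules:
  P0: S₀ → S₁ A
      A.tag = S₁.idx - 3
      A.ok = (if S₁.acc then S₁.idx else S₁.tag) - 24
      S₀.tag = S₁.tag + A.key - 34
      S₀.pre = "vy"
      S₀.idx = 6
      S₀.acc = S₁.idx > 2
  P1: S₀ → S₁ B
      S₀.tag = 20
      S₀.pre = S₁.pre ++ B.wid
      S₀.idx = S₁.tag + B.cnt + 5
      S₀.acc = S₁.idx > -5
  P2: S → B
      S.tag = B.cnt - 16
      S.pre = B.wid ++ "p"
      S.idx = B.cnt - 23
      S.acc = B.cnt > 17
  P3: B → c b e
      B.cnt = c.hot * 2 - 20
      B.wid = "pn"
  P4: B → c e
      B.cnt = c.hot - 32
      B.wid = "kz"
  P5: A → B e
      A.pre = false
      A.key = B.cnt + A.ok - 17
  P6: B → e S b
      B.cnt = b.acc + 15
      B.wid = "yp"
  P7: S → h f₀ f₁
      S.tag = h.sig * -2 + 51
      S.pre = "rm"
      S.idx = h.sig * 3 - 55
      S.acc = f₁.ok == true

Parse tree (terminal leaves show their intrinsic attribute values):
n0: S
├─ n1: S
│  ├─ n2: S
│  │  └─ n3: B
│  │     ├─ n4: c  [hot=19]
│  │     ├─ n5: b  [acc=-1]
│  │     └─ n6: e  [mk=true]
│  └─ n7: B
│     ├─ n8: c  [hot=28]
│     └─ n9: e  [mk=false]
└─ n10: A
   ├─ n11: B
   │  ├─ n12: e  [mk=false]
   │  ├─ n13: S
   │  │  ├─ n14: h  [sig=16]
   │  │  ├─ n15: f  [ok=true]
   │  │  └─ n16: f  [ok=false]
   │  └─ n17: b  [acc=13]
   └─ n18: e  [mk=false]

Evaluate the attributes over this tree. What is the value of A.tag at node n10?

0

1. n4.hot = 19  [terminal]
2. n5.acc = -1  [terminal]
3. n6.mk = true  [terminal]
4. n3.cnt = 18  [c.hot * 2 - 20]
5. n3.wid = "pn"  ["pn"]
6. n2.tag = 2  [B.cnt - 16]
7. n2.pre = "pnp"  [B.wid ++ "p"]
8. n2.idx = -5  [B.cnt - 23]
9. n2.acc = true  [B.cnt > 17]
10. n8.hot = 28  [terminal]
11. n9.mk = false  [terminal]
12. n7.cnt = -4  [c.hot - 32]
13. n7.wid = "kz"  ["kz"]
14. n1.tag = 20  [20]
15. n1.pre = "pnpkz"  [S₁.pre ++ B.wid]
16. n1.idx = 3  [S₁.tag + B.cnt + 5]
17. n1.acc = false  [S₁.idx > -5]
18. n10.tag = 0  [S₁.idx - 3]
19. n10.ok = -4  [(if S₁.acc then S₁.idx else S₁.tag) - 24]
20. n12.mk = false  [terminal]
21. n14.sig = 16  [terminal]
22. n15.ok = true  [terminal]
23. n16.ok = false  [terminal]
24. n13.tag = 19  [h.sig * -2 + 51]
25. n13.pre = "rm"  ["rm"]
26. n13.idx = -7  [h.sig * 3 - 55]
27. n13.acc = false  [f₁.ok == true]
28. n17.acc = 13  [terminal]
29. n11.cnt = 28  [b.acc + 15]
30. n11.wid = "yp"  ["yp"]
31. n18.mk = false  [terminal]
32. n10.pre = false  [false]
33. n10.key = 7  [B.cnt + A.ok - 17]
34. n0.tag = -7  [S₁.tag + A.key - 34]
35. n0.pre = "vy"  ["vy"]
36. n0.idx = 6  [6]
37. n0.acc = true  [S₁.idx > 2]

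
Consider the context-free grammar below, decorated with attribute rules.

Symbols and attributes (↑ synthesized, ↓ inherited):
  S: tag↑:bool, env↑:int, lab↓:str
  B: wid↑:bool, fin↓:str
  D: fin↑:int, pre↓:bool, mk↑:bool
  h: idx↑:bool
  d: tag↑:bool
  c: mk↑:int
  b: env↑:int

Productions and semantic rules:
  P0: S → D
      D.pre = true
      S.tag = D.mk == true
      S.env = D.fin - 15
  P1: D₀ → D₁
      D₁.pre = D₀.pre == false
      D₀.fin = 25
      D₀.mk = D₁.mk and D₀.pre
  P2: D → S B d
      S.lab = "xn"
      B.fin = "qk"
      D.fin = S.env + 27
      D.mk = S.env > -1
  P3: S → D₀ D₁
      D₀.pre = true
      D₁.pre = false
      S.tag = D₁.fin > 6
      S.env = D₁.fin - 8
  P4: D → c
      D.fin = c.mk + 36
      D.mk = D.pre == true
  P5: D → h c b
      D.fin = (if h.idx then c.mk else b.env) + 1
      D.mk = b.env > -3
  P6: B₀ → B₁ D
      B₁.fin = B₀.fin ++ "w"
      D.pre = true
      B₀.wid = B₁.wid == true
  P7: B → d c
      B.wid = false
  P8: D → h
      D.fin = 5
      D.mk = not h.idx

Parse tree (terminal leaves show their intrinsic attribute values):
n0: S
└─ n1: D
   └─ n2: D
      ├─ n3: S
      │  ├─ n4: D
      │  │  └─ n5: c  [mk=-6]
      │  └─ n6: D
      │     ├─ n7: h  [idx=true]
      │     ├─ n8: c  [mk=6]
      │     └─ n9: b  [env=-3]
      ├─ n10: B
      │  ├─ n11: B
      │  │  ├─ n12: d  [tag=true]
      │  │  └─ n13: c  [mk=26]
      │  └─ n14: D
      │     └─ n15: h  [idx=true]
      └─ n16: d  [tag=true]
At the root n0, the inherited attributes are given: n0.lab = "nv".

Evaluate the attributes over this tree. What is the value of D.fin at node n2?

1. n0.lab = "nv"  [given at root]
2. n1.pre = true  [true]
3. n2.pre = false  [D₀.pre == false]
4. n3.lab = "xn"  ["xn"]
5. n4.pre = true  [true]
6. n5.mk = -6  [terminal]
7. n4.fin = 30  [c.mk + 36]
8. n4.mk = true  [D.pre == true]
9. n6.pre = false  [false]
10. n7.idx = true  [terminal]
11. n8.mk = 6  [terminal]
12. n9.env = -3  [terminal]
13. n6.fin = 7  [(if h.idx then c.mk else b.env) + 1]
14. n6.mk = false  [b.env > -3]
15. n3.tag = true  [D₁.fin > 6]
16. n3.env = -1  [D₁.fin - 8]
17. n10.fin = "qk"  ["qk"]
18. n11.fin = "qkw"  [B₀.fin ++ "w"]
19. n12.tag = true  [terminal]
20. n13.mk = 26  [terminal]
21. n11.wid = false  [false]
22. n14.pre = true  [true]
23. n15.idx = true  [terminal]
24. n14.fin = 5  [5]
25. n14.mk = false  [not h.idx]
26. n10.wid = false  [B₁.wid == true]
27. n16.tag = true  [terminal]
28. n2.fin = 26  [S.env + 27]
29. n2.mk = false  [S.env > -1]
30. n1.fin = 25  [25]
31. n1.mk = false  [D₁.mk and D₀.pre]
32. n0.tag = false  [D.mk == true]
33. n0.env = 10  [D.fin - 15]

26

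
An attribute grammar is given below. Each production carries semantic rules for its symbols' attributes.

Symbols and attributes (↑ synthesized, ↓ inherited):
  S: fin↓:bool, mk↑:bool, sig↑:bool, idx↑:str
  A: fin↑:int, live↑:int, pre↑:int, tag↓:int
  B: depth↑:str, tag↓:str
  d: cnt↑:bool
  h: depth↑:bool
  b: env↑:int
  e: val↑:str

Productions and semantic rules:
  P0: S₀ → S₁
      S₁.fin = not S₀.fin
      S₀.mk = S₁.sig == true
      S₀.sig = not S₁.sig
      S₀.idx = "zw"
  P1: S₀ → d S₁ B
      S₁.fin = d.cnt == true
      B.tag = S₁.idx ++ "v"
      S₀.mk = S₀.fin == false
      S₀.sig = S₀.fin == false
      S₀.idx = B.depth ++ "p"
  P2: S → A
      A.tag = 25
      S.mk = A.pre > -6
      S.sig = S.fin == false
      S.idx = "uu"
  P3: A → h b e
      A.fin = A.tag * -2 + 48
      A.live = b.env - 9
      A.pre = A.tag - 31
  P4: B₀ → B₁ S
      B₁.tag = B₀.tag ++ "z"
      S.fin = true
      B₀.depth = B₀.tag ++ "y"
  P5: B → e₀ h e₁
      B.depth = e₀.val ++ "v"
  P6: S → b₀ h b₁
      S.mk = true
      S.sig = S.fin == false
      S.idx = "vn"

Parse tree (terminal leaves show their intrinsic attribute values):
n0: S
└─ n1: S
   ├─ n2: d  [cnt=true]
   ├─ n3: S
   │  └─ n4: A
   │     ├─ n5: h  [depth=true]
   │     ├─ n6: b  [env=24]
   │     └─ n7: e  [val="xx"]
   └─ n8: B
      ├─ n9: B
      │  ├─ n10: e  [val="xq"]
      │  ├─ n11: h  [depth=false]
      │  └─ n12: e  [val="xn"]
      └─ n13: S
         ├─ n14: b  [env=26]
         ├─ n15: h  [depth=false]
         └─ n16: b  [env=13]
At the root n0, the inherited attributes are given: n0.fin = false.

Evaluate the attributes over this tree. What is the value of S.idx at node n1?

1. n0.fin = false  [given at root]
2. n1.fin = true  [not S₀.fin]
3. n2.cnt = true  [terminal]
4. n3.fin = true  [d.cnt == true]
5. n4.tag = 25  [25]
6. n5.depth = true  [terminal]
7. n6.env = 24  [terminal]
8. n7.val = "xx"  [terminal]
9. n4.fin = -2  [A.tag * -2 + 48]
10. n4.live = 15  [b.env - 9]
11. n4.pre = -6  [A.tag - 31]
12. n3.mk = false  [A.pre > -6]
13. n3.sig = false  [S.fin == false]
14. n3.idx = "uu"  ["uu"]
15. n8.tag = "uuv"  [S₁.idx ++ "v"]
16. n9.tag = "uuvz"  [B₀.tag ++ "z"]
17. n10.val = "xq"  [terminal]
18. n11.depth = false  [terminal]
19. n12.val = "xn"  [terminal]
20. n9.depth = "xqv"  [e₀.val ++ "v"]
21. n13.fin = true  [true]
22. n14.env = 26  [terminal]
23. n15.depth = false  [terminal]
24. n16.env = 13  [terminal]
25. n13.mk = true  [true]
26. n13.sig = false  [S.fin == false]
27. n13.idx = "vn"  ["vn"]
28. n8.depth = "uuvy"  [B₀.tag ++ "y"]
29. n1.mk = false  [S₀.fin == false]
30. n1.sig = false  [S₀.fin == false]
31. n1.idx = "uuvyp"  [B.depth ++ "p"]
32. n0.mk = false  [S₁.sig == true]
33. n0.sig = true  [not S₁.sig]
34. n0.idx = "zw"  ["zw"]

"uuvyp"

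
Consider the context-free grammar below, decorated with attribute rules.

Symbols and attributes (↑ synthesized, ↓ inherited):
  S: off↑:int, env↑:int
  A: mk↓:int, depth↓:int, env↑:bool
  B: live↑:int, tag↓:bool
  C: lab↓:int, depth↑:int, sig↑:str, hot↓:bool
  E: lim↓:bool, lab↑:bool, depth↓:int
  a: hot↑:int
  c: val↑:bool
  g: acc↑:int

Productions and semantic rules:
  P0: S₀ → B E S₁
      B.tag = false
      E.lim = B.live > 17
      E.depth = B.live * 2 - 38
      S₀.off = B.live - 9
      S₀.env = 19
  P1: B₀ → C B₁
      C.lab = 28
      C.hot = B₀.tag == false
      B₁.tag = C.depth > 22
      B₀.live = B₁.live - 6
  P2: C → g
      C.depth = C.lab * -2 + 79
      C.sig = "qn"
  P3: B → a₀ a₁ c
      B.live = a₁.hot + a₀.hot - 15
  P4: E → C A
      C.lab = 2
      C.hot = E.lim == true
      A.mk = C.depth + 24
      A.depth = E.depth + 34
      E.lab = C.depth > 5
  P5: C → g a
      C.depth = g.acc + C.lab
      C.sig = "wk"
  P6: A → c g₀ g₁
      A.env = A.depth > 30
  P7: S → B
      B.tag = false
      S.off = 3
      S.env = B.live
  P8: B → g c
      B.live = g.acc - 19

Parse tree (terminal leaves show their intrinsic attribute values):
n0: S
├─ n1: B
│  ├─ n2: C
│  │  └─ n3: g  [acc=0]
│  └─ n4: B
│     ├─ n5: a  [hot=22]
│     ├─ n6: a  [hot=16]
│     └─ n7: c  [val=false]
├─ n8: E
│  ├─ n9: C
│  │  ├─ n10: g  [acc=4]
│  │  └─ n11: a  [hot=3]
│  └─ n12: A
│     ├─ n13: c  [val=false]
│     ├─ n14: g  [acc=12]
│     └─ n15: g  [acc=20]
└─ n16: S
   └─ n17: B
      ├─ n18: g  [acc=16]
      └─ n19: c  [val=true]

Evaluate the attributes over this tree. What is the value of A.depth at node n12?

30

1. n1.tag = false  [false]
2. n2.lab = 28  [28]
3. n2.hot = true  [B₀.tag == false]
4. n3.acc = 0  [terminal]
5. n2.depth = 23  [C.lab * -2 + 79]
6. n2.sig = "qn"  ["qn"]
7. n4.tag = true  [C.depth > 22]
8. n5.hot = 22  [terminal]
9. n6.hot = 16  [terminal]
10. n7.val = false  [terminal]
11. n4.live = 23  [a₁.hot + a₀.hot - 15]
12. n1.live = 17  [B₁.live - 6]
13. n8.lim = false  [B.live > 17]
14. n8.depth = -4  [B.live * 2 - 38]
15. n9.lab = 2  [2]
16. n9.hot = false  [E.lim == true]
17. n10.acc = 4  [terminal]
18. n11.hot = 3  [terminal]
19. n9.depth = 6  [g.acc + C.lab]
20. n9.sig = "wk"  ["wk"]
21. n12.mk = 30  [C.depth + 24]
22. n12.depth = 30  [E.depth + 34]
23. n13.val = false  [terminal]
24. n14.acc = 12  [terminal]
25. n15.acc = 20  [terminal]
26. n12.env = false  [A.depth > 30]
27. n8.lab = true  [C.depth > 5]
28. n17.tag = false  [false]
29. n18.acc = 16  [terminal]
30. n19.val = true  [terminal]
31. n17.live = -3  [g.acc - 19]
32. n16.off = 3  [3]
33. n16.env = -3  [B.live]
34. n0.off = 8  [B.live - 9]
35. n0.env = 19  [19]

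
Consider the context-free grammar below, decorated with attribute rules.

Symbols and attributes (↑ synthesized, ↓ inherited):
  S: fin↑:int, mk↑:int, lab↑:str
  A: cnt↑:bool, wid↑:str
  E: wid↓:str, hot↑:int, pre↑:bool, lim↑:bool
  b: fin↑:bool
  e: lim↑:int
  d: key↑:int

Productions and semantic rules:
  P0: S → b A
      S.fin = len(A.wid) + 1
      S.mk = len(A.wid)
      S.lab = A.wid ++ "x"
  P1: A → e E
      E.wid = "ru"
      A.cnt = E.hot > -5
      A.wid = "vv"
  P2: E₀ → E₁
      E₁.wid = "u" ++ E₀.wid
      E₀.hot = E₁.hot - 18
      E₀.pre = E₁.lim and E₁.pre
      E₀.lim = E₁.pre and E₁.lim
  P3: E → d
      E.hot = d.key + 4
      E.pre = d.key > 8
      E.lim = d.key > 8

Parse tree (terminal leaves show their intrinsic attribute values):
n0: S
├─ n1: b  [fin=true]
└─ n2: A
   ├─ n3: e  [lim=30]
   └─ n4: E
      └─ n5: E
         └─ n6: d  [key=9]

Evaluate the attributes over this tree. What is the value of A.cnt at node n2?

false

1. n1.fin = true  [terminal]
2. n3.lim = 30  [terminal]
3. n4.wid = "ru"  ["ru"]
4. n5.wid = "uru"  ["u" ++ E₀.wid]
5. n6.key = 9  [terminal]
6. n5.hot = 13  [d.key + 4]
7. n5.pre = true  [d.key > 8]
8. n5.lim = true  [d.key > 8]
9. n4.hot = -5  [E₁.hot - 18]
10. n4.pre = true  [E₁.lim and E₁.pre]
11. n4.lim = true  [E₁.pre and E₁.lim]
12. n2.cnt = false  [E.hot > -5]
13. n2.wid = "vv"  ["vv"]
14. n0.fin = 3  [len(A.wid) + 1]
15. n0.mk = 2  [len(A.wid)]
16. n0.lab = "vvx"  [A.wid ++ "x"]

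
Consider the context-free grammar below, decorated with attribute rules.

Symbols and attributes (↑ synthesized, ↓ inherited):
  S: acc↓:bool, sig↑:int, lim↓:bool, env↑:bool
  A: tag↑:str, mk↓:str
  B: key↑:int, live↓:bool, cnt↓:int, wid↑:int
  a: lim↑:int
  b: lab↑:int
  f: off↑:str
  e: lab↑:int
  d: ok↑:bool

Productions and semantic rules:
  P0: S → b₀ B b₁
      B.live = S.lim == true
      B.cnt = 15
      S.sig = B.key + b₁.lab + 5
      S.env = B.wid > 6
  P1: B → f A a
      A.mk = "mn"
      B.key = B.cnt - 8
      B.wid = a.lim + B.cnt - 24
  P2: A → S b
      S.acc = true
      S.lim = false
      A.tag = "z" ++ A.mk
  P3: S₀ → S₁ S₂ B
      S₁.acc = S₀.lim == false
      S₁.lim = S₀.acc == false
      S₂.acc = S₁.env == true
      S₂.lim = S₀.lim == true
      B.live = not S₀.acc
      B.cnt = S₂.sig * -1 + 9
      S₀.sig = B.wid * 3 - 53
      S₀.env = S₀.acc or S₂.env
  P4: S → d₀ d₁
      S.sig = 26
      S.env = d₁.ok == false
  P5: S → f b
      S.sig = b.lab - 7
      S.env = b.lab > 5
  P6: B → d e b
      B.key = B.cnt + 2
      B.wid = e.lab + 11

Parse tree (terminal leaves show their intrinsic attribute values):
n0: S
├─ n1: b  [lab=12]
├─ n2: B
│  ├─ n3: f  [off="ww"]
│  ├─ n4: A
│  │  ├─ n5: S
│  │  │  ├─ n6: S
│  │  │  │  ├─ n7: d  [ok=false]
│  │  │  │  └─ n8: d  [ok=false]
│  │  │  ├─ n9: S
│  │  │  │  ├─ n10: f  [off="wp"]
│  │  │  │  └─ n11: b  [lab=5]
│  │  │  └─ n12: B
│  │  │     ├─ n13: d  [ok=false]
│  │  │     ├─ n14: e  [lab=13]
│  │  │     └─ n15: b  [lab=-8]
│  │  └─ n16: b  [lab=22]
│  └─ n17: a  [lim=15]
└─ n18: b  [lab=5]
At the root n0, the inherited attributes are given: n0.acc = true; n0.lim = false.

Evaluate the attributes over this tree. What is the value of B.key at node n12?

1. n0.acc = true  [given at root]
2. n0.lim = false  [given at root]
3. n1.lab = 12  [terminal]
4. n2.live = false  [S.lim == true]
5. n2.cnt = 15  [15]
6. n3.off = "ww"  [terminal]
7. n4.mk = "mn"  ["mn"]
8. n5.acc = true  [true]
9. n5.lim = false  [false]
10. n6.acc = true  [S₀.lim == false]
11. n6.lim = false  [S₀.acc == false]
12. n7.ok = false  [terminal]
13. n8.ok = false  [terminal]
14. n6.sig = 26  [26]
15. n6.env = true  [d₁.ok == false]
16. n9.acc = true  [S₁.env == true]
17. n9.lim = false  [S₀.lim == true]
18. n10.off = "wp"  [terminal]
19. n11.lab = 5  [terminal]
20. n9.sig = -2  [b.lab - 7]
21. n9.env = false  [b.lab > 5]
22. n12.live = false  [not S₀.acc]
23. n12.cnt = 11  [S₂.sig * -1 + 9]
24. n13.ok = false  [terminal]
25. n14.lab = 13  [terminal]
26. n15.lab = -8  [terminal]
27. n12.key = 13  [B.cnt + 2]
28. n12.wid = 24  [e.lab + 11]
29. n5.sig = 19  [B.wid * 3 - 53]
30. n5.env = true  [S₀.acc or S₂.env]
31. n16.lab = 22  [terminal]
32. n4.tag = "zmn"  ["z" ++ A.mk]
33. n17.lim = 15  [terminal]
34. n2.key = 7  [B.cnt - 8]
35. n2.wid = 6  [a.lim + B.cnt - 24]
36. n18.lab = 5  [terminal]
37. n0.sig = 17  [B.key + b₁.lab + 5]
38. n0.env = false  [B.wid > 6]

13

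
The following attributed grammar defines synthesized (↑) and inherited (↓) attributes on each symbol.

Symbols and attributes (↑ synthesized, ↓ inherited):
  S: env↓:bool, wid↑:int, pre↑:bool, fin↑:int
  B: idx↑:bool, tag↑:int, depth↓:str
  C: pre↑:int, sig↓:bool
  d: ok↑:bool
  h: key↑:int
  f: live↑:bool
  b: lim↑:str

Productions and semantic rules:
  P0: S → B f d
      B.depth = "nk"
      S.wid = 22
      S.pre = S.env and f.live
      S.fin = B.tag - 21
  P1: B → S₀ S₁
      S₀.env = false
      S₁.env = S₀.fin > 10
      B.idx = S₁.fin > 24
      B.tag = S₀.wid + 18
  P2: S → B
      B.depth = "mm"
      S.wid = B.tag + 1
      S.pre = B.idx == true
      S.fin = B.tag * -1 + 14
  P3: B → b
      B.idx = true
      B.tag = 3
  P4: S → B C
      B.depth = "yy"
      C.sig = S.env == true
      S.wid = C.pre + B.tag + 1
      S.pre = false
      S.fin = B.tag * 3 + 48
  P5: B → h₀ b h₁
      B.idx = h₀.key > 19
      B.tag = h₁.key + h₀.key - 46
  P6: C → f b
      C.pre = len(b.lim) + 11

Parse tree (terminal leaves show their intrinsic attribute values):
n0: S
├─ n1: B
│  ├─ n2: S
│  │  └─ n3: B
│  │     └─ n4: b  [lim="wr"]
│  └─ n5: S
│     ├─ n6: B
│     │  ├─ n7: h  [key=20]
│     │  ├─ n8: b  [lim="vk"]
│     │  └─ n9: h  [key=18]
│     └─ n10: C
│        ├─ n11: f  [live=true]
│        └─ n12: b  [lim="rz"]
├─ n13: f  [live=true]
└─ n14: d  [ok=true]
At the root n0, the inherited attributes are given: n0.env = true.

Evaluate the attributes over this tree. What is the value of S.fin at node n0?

1

1. n0.env = true  [given at root]
2. n1.depth = "nk"  ["nk"]
3. n2.env = false  [false]
4. n3.depth = "mm"  ["mm"]
5. n4.lim = "wr"  [terminal]
6. n3.idx = true  [true]
7. n3.tag = 3  [3]
8. n2.wid = 4  [B.tag + 1]
9. n2.pre = true  [B.idx == true]
10. n2.fin = 11  [B.tag * -1 + 14]
11. n5.env = true  [S₀.fin > 10]
12. n6.depth = "yy"  ["yy"]
13. n7.key = 20  [terminal]
14. n8.lim = "vk"  [terminal]
15. n9.key = 18  [terminal]
16. n6.idx = true  [h₀.key > 19]
17. n6.tag = -8  [h₁.key + h₀.key - 46]
18. n10.sig = true  [S.env == true]
19. n11.live = true  [terminal]
20. n12.lim = "rz"  [terminal]
21. n10.pre = 13  [len(b.lim) + 11]
22. n5.wid = 6  [C.pre + B.tag + 1]
23. n5.pre = false  [false]
24. n5.fin = 24  [B.tag * 3 + 48]
25. n1.idx = false  [S₁.fin > 24]
26. n1.tag = 22  [S₀.wid + 18]
27. n13.live = true  [terminal]
28. n14.ok = true  [terminal]
29. n0.wid = 22  [22]
30. n0.pre = true  [S.env and f.live]
31. n0.fin = 1  [B.tag - 21]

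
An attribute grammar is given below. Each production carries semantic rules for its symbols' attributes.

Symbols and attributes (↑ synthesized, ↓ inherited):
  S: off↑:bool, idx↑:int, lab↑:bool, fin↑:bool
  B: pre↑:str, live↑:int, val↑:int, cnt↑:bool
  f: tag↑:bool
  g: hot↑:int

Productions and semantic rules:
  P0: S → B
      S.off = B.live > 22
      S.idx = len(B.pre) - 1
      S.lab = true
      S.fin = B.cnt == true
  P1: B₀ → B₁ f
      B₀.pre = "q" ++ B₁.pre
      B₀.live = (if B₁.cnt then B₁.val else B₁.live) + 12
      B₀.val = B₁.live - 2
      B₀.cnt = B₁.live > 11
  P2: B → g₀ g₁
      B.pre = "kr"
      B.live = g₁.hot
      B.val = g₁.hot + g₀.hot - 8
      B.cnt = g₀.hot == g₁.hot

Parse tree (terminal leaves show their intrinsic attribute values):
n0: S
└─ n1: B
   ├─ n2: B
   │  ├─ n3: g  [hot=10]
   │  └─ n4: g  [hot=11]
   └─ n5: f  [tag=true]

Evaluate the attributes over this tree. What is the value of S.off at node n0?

1. n3.hot = 10  [terminal]
2. n4.hot = 11  [terminal]
3. n2.pre = "kr"  ["kr"]
4. n2.live = 11  [g₁.hot]
5. n2.val = 13  [g₁.hot + g₀.hot - 8]
6. n2.cnt = false  [g₀.hot == g₁.hot]
7. n5.tag = true  [terminal]
8. n1.pre = "qkr"  ["q" ++ B₁.pre]
9. n1.live = 23  [(if B₁.cnt then B₁.val else B₁.live) + 12]
10. n1.val = 9  [B₁.live - 2]
11. n1.cnt = false  [B₁.live > 11]
12. n0.off = true  [B.live > 22]
13. n0.idx = 2  [len(B.pre) - 1]
14. n0.lab = true  [true]
15. n0.fin = false  [B.cnt == true]

true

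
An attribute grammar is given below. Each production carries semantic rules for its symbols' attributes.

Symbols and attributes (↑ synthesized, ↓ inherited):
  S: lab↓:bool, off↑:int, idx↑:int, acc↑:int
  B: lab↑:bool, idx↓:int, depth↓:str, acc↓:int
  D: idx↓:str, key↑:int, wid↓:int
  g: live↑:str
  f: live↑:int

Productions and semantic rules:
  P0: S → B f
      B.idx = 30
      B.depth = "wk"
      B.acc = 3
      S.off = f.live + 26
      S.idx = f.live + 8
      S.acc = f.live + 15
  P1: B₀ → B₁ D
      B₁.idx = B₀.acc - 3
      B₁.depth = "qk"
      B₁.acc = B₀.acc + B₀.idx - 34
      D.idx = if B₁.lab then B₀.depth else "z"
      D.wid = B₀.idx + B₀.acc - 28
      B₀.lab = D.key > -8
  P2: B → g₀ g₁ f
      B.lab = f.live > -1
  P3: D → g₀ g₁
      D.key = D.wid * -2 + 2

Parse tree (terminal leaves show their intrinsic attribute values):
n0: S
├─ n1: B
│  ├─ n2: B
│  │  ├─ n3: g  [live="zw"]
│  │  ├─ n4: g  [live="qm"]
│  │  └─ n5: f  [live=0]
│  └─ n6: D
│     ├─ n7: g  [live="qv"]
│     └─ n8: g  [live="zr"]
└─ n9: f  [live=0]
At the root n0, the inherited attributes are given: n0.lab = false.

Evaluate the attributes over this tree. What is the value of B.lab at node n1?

false

1. n0.lab = false  [given at root]
2. n1.idx = 30  [30]
3. n1.depth = "wk"  ["wk"]
4. n1.acc = 3  [3]
5. n2.idx = 0  [B₀.acc - 3]
6. n2.depth = "qk"  ["qk"]
7. n2.acc = -1  [B₀.acc + B₀.idx - 34]
8. n3.live = "zw"  [terminal]
9. n4.live = "qm"  [terminal]
10. n5.live = 0  [terminal]
11. n2.lab = true  [f.live > -1]
12. n6.idx = "wk"  [if B₁.lab then B₀.depth else "z"]
13. n6.wid = 5  [B₀.idx + B₀.acc - 28]
14. n7.live = "qv"  [terminal]
15. n8.live = "zr"  [terminal]
16. n6.key = -8  [D.wid * -2 + 2]
17. n1.lab = false  [D.key > -8]
18. n9.live = 0  [terminal]
19. n0.off = 26  [f.live + 26]
20. n0.idx = 8  [f.live + 8]
21. n0.acc = 15  [f.live + 15]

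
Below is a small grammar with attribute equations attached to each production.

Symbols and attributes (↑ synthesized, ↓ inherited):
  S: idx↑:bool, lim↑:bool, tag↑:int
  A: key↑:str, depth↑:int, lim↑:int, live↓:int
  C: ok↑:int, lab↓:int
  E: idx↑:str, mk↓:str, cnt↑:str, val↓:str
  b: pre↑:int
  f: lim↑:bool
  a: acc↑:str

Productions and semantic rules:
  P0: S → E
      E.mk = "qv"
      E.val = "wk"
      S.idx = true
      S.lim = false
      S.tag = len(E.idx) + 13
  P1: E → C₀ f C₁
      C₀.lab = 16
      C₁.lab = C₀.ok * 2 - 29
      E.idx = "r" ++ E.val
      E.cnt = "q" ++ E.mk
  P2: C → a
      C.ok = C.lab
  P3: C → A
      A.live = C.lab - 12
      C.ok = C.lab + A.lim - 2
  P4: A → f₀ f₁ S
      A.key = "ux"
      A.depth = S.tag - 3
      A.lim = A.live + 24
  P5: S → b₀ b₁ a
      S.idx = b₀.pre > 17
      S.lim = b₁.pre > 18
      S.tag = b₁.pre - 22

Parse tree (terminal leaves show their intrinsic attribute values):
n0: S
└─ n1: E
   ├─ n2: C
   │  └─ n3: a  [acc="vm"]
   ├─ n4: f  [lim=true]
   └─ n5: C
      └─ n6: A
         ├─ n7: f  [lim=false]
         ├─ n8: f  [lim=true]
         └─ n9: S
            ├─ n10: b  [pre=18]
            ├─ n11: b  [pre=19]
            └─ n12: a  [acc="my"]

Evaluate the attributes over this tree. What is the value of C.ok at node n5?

16

1. n1.mk = "qv"  ["qv"]
2. n1.val = "wk"  ["wk"]
3. n2.lab = 16  [16]
4. n3.acc = "vm"  [terminal]
5. n2.ok = 16  [C.lab]
6. n4.lim = true  [terminal]
7. n5.lab = 3  [C₀.ok * 2 - 29]
8. n6.live = -9  [C.lab - 12]
9. n7.lim = false  [terminal]
10. n8.lim = true  [terminal]
11. n10.pre = 18  [terminal]
12. n11.pre = 19  [terminal]
13. n12.acc = "my"  [terminal]
14. n9.idx = true  [b₀.pre > 17]
15. n9.lim = true  [b₁.pre > 18]
16. n9.tag = -3  [b₁.pre - 22]
17. n6.key = "ux"  ["ux"]
18. n6.depth = -6  [S.tag - 3]
19. n6.lim = 15  [A.live + 24]
20. n5.ok = 16  [C.lab + A.lim - 2]
21. n1.idx = "rwk"  ["r" ++ E.val]
22. n1.cnt = "qqv"  ["q" ++ E.mk]
23. n0.idx = true  [true]
24. n0.lim = false  [false]
25. n0.tag = 16  [len(E.idx) + 13]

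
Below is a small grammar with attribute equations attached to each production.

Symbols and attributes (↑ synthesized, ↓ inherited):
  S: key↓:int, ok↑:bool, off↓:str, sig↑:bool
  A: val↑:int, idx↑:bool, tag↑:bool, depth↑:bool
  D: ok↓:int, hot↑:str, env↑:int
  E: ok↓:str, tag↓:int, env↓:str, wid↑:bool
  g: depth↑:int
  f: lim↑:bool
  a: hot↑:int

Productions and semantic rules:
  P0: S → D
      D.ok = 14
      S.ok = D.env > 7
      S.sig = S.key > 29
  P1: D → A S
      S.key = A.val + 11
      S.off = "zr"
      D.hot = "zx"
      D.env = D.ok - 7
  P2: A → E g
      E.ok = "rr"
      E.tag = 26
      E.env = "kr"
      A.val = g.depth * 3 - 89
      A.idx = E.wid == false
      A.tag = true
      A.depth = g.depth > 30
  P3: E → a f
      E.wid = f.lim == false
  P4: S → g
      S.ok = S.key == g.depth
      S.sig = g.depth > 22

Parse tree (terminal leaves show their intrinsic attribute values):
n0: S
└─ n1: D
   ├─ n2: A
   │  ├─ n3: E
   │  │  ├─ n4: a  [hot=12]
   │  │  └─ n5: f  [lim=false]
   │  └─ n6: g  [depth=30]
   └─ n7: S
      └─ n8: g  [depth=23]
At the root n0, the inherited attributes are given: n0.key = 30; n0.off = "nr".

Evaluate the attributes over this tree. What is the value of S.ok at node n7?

false

1. n0.key = 30  [given at root]
2. n0.off = "nr"  [given at root]
3. n1.ok = 14  [14]
4. n3.ok = "rr"  ["rr"]
5. n3.tag = 26  [26]
6. n3.env = "kr"  ["kr"]
7. n4.hot = 12  [terminal]
8. n5.lim = false  [terminal]
9. n3.wid = true  [f.lim == false]
10. n6.depth = 30  [terminal]
11. n2.val = 1  [g.depth * 3 - 89]
12. n2.idx = false  [E.wid == false]
13. n2.tag = true  [true]
14. n2.depth = false  [g.depth > 30]
15. n7.key = 12  [A.val + 11]
16. n7.off = "zr"  ["zr"]
17. n8.depth = 23  [terminal]
18. n7.ok = false  [S.key == g.depth]
19. n7.sig = true  [g.depth > 22]
20. n1.hot = "zx"  ["zx"]
21. n1.env = 7  [D.ok - 7]
22. n0.ok = false  [D.env > 7]
23. n0.sig = true  [S.key > 29]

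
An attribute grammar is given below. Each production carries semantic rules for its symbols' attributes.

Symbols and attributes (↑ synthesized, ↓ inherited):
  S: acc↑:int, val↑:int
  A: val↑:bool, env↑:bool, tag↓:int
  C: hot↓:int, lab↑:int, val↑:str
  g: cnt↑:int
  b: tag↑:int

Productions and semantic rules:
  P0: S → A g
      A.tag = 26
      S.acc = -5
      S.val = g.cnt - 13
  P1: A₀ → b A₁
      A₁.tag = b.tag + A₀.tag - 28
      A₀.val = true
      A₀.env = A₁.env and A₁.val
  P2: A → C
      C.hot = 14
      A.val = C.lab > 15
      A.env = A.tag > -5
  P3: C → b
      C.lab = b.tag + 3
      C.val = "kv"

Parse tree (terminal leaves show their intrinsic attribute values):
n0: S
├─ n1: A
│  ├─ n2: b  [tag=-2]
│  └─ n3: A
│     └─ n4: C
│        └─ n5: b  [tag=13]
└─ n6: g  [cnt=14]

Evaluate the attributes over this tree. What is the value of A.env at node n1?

1. n1.tag = 26  [26]
2. n2.tag = -2  [terminal]
3. n3.tag = -4  [b.tag + A₀.tag - 28]
4. n4.hot = 14  [14]
5. n5.tag = 13  [terminal]
6. n4.lab = 16  [b.tag + 3]
7. n4.val = "kv"  ["kv"]
8. n3.val = true  [C.lab > 15]
9. n3.env = true  [A.tag > -5]
10. n1.val = true  [true]
11. n1.env = true  [A₁.env and A₁.val]
12. n6.cnt = 14  [terminal]
13. n0.acc = -5  [-5]
14. n0.val = 1  [g.cnt - 13]

true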